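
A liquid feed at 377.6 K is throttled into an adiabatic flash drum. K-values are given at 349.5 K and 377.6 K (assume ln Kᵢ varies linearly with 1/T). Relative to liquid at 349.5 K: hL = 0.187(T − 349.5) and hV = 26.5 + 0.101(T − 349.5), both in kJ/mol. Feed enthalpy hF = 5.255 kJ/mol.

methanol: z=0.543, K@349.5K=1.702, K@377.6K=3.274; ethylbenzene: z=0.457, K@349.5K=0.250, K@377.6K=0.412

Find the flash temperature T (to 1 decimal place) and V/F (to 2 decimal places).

T = 352.2 K, V/F = 0.18

Adiabatic flash: solve Rachford–Rice at each trial T, then check hF = ψ·hV(T) + (1−ψ)·hL(T).
  T = 349.5 K: K = (1.702, 0.250), RR gives ψ = 0.073, H_out = 1.935 kJ/mol
  T = 377.6 K: K = (3.274, 0.412), RR gives ψ = 0.723, H_out = 22.655 kJ/mol
  T = 363.6 K: K = (2.393, 0.324), RR gives ψ = 0.476, H_out = 14.665 kJ/mol
  T = 356.6 K: K = (2.028, 0.286), RR gives ψ = 0.315, H_out = 9.496 kJ/mol
  T = 353.1 K: K = (1.862, 0.268), RR gives ψ = 0.211, H_out = 6.202 kJ/mol
  T = 351.3 K: K = (1.780, 0.259), RR gives ψ = 0.147, H_out = 4.208 kJ/mol
Linear interpolation between T = 351.3 (H_out = 4.208) and T = 353.1 (H_out = 6.202) on hF = 5.255 gives T ≈ 352.2 K, at which ψ = 0.18.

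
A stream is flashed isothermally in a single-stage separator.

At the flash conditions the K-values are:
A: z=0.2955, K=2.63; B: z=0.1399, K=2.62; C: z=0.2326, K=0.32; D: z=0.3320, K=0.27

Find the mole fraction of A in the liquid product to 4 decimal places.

Rachford–Rice: g(V/F) = Σ zᵢ(Kᵢ−1)/(1+V/F(Kᵢ−1)) = 0.
g(0) = ΣzᵢKᵢ − 1 = 0.3078 and g(1) = 1 − Σzᵢ/Kᵢ = -1.1223, so a root lies in (0, 1).
Newton–Raphson from V/F = 0.5:
  V/F = 0.5000: g = -0.23072, g' = -1.0361 → V/F = 0.2773
  V/F = 0.2773: g = -0.01070, g' = -0.9887 → V/F = 0.2665
Converged at V/F = 0.2665.
Compositions from xᵢ = zᵢ/(1+V/F(Kᵢ−1)), yᵢ = Kᵢxᵢ:
  A: x = 0.2060, y = 0.5418
  B: x = 0.0977, y = 0.2560
  C: x = 0.2841, y = 0.0909
  D: x = 0.4122, y = 0.1113

x_A = 0.2060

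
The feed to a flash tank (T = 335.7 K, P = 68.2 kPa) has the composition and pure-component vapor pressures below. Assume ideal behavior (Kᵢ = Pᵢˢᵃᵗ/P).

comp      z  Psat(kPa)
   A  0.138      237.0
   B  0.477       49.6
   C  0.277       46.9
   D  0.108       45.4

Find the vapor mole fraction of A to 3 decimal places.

y_A = 0.368

Raoult's law: Kᵢ = Pᵢˢᵃᵗ/P = Pᵢˢᵃᵗ/68.2.
  K_A = 237.0/68.2 = 3.47507, K_B = 49.6/68.2 = 0.72727, K_C = 46.9/68.2 = 0.68768, K_D = 45.4/68.2 = 0.66569
Let ψ = V/F and solve Σ zᵢ(Kᵢ−1)/(1+ψ(Kᵢ−1)) = 0.
Check two-phase: ΣzᵢKᵢ = 1.089 > 1 and Σzᵢ/Kᵢ = 1.261 > 1, so g(0) = 0.089 > 0 and g(1) = -0.261 < 0.
Iterate (Newton) starting at ψ = 0.5:
  ψ = 0.500: g = -0.1439, g' = -0.272 → ψ = 0.000
  ψ = 0.000: g = 0.0889, g' = -0.920 → ψ = 0.097
  ψ = 0.097: g = 0.0155, g' = -0.630 → ψ = 0.121
  ψ = 0.121: g = 0.0006, g' = -0.580 → ψ = 0.122
Converged at ψ = 0.122.
Compositions from xᵢ = zᵢ/(1+ψ(Kᵢ−1)), yᵢ = Kᵢxᵢ:
  A: x = 0.106, y = 0.368
  B: x = 0.493, y = 0.359
  C: x = 0.288, y = 0.198
  D: x = 0.113, y = 0.075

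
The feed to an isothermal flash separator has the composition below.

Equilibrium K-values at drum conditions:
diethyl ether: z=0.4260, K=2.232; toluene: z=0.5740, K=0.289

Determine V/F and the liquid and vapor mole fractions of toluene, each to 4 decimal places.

Material balance + equilibrium reduce to Σ zᵢ(Kᵢ−1)/(1+V/F(Kᵢ−1)) = 0.
Check two-phase: ΣzᵢKᵢ = 1.1167 > 1 and Σzᵢ/Kᵢ = 2.1770 > 1, so g(0) = 0.1167 > 0 and g(1) = -1.1770 < 0.
Binary case is linear: z₁(K₁−1)(1+V/F(K₂−1)) + z₂(K₂−1)(1+V/F(K₁−1)) = 0
⇒ V/F = [z₁(K₁−1)+z₂(K₂−1)] / [−(K₁−1)(K₂−1)] = 0.11672/0.87595 = 0.1332
Compositions from xᵢ = zᵢ/(1+V/F(Kᵢ−1)), yᵢ = Kᵢxᵢ:
  diethyl ether: x = 0.3659, y = 0.8168
  toluene: x = 0.6341, y = 0.1832

V/F = 0.1332, x_toluene = 0.6341, y_toluene = 0.1832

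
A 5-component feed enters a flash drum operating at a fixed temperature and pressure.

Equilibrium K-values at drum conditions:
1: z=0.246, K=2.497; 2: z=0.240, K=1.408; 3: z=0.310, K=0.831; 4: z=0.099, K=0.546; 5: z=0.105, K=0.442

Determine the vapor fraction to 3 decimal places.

ψ = 0.814

Let ψ = V/F and solve Σ zᵢ(Kᵢ−1)/(1+ψ(Kᵢ−1)) = 0.
Check two-phase: ΣzᵢKᵢ = 1.310 > 1 and Σzᵢ/Kᵢ = 1.061 > 1, so g(0) = 0.310 > 0 and g(1) = -0.061 < 0.
Iterate (Newton) starting at ψ = 0.5:
  ψ = 0.500: g = 0.0953, g' = -0.315 → ψ = 0.802
  ψ = 0.802: g = 0.0038, g' = -0.306 → ψ = 0.814
Converged at ψ = 0.814.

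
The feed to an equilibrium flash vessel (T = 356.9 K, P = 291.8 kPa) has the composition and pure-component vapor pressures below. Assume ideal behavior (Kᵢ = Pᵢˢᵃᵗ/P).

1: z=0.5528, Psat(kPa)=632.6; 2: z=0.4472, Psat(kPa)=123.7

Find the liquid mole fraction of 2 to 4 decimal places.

x_2 = 0.6697

Raoult's law: Kᵢ = Pᵢˢᵃᵗ/P = Pᵢˢᵃᵗ/291.8.
  K_1 = 632.6/291.8 = 2.167923, K_2 = 123.7/291.8 = 0.423920
Material balance + equilibrium reduce to Σ zᵢ(Kᵢ−1)/(1+ψ(Kᵢ−1)) = 0.
g(0) = ΣzᵢKᵢ − 1 = 0.3880 and g(1) = 1 − Σzᵢ/Kᵢ = -0.3099, so a root lies in (0, 1).
Newton iteration, ψ⁰ = 0.48:
  ψ = 0.4800: g = 0.05762, g' = -0.5931 → ψ = 0.5771
  ψ = 0.5771: g = -0.00027, g' = -0.6021 → ψ = 0.5767
Converged at ψ = 0.5767.
Compositions from xᵢ = zᵢ/(1+ψ(Kᵢ−1)), yᵢ = Kᵢxᵢ:
  1: x = 0.3303, y = 0.7161
  2: x = 0.6697, y = 0.2839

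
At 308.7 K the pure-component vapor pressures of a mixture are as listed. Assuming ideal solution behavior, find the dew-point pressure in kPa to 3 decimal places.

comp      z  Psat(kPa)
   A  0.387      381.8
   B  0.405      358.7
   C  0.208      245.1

At the dew point ψ → 1, so Σzᵢ/Kᵢ = 1 with Kᵢ = Pᵢˢᵃᵗ/P ⇒ 1/P = Σzᵢ/Pᵢˢᵃᵗ.
1/P = 0.387/381.8 + 0.405/358.7 + 0.208/245.1 = 0.002991 ⇒ P = 334.299 kPa

Pdew = 334.299 kPa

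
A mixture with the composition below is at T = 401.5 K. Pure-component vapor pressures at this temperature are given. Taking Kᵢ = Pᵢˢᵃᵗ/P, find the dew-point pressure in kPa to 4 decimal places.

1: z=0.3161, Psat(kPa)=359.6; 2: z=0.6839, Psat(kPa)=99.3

At the dew point ψ → 1, so Σzᵢ/Kᵢ = 1 with Kᵢ = Pᵢˢᵃᵗ/P ⇒ 1/P = Σzᵢ/Pᵢˢᵃᵗ.
1/P = 0.3161/359.6 + 0.6839/99.3 = 0.0077662 ⇒ P = 128.7624 kPa

Pdew = 128.7624 kPa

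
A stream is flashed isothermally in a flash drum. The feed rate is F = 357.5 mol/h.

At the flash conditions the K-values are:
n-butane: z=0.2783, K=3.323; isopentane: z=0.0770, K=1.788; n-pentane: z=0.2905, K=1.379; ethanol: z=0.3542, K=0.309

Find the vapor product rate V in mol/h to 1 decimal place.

V = 206.8 mol/h

Material balance + equilibrium reduce to Σ zᵢ(Kᵢ−1)/(1+V/F(Kᵢ−1)) = 0.
Feasibility: ΣzᵢKᵢ = 1.5725, Σzᵢ/Kᵢ = 1.4838 — both > 1, two phases present.
Newton iteration, V/F⁰ = 0.5:
  V/F = 0.5000: g = 0.06123, g' = -0.7703 → V/F = 0.5795
  V/F = 0.5795: g = -0.00072, g' = -0.7939 → V/F = 0.5786
Converged at V/F = 0.5786.
Then V = V/F·F = 0.5786·357.5 = 206.8 mol/h and L = F − V = 150.7 mol/h.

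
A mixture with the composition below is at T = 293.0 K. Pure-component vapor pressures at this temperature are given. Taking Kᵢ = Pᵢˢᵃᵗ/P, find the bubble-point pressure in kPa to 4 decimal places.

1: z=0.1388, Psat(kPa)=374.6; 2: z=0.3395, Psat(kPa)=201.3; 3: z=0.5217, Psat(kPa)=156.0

Pbub = 201.7210 kPa

At the bubble point ψ → 0, so ΣzᵢKᵢ = 1 with Kᵢ = Pᵢˢᵃᵗ/P ⇒ P = ΣzᵢPᵢˢᵃᵗ.
P = 0.1388·374.6 + 0.3395·201.3 + 0.5217·156.0 = 201.7210 kPa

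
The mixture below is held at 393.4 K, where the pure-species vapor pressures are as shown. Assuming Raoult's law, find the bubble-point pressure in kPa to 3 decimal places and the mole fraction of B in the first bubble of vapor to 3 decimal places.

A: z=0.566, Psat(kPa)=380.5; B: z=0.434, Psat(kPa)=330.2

Pbub = 358.670 kPa, y_B = 0.400

At the bubble point ψ → 0, so ΣzᵢKᵢ = 1 with Kᵢ = Pᵢˢᵃᵗ/P ⇒ P = ΣzᵢPᵢˢᵃᵗ.
P = 0.566·380.5 + 0.434·330.2 = 358.670 kPa
yᵢ = zᵢPᵢˢᵃᵗ/P ⇒ y_B = 0.434·330.2/358.670 = 0.400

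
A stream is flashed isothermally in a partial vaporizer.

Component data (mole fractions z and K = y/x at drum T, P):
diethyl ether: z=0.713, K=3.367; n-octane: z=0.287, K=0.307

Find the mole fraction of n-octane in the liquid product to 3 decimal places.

x_n-octane = 0.774

Rachford–Rice: g(β) = Σ zᵢ(Kᵢ−1)/(1+β(Kᵢ−1)) = 0.
Check two-phase: ΣzᵢKᵢ = 2.489 > 1 and Σzᵢ/Kᵢ = 1.147 > 1, so g(0) = 1.489 > 0 and g(1) = -0.147 < 0.
Iterate (Newton) starting at β = 0.55:
  β = 0.550: g = 0.4118, g' = -1.114 → β = 0.920
  β = 0.920: g = -0.0172, g' = -1.444 → β = 0.908
Converged at β = 0.908.
Compositions from xᵢ = zᵢ/(1+β(Kᵢ−1)), yᵢ = Kᵢxᵢ:
  diethyl ether: x = 0.226, y = 0.763
  n-octane: x = 0.774, y = 0.237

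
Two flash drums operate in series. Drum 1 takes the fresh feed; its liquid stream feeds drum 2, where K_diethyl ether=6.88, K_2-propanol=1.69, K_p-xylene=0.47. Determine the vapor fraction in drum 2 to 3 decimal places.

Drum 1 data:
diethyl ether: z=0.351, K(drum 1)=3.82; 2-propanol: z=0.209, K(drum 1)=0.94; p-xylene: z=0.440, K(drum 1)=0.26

V/F (drum 2) = 0.391

Drum 1:
Material balance + equilibrium reduce to Σ zᵢ(Kᵢ−1)/(1+ψ₁(Kᵢ−1)) = 0.
Feasibility: ΣzᵢKᵢ = 1.652, Σzᵢ/Kᵢ = 2.007 — both > 1, two phases present.
Newton–Raphson from ψ₁ = 0.64:
  ψ₁ = 0.640: g = -0.2787, g' = -1.225 → ψ₁ = 0.413
  ψ₁ = 0.413: g = -0.0240, g' = -1.096 → ψ₁ = 0.391
Converged at ψ₁ = 0.391.
Drum-1 compositions:
  diethyl ether: x = 0.167, y = 0.638
  2-propanol: x = 0.214, y = 0.201
  p-xylene: x = 0.619, y = 0.161
Drum-2 feed = drum-1 liquid: z₂ = (0.1670, 0.2140, 0.6190).
Drum 2:
Material balance + equilibrium reduce to Σ zᵢ(Kᵢ−1)/(1+ψ₂(Kᵢ−1)) = 0.
g(0) = ΣzᵢKᵢ − 1 = 0.801 and g(1) = 1 − Σzᵢ/Kᵢ = -0.468, so a root lies in (0, 1).
Newton–Raphson from ψ₂ = 0.37:
  ψ₂ = 0.370: g = 0.0187, g' = -0.906 → ψ₂ = 0.391
Converged at ψ₂ = 0.391.
  diethyl ether: x = 0.051, y = 0.348
  2-propanol: x = 0.169, y = 0.285
  p-xylene: x = 0.781, y = 0.367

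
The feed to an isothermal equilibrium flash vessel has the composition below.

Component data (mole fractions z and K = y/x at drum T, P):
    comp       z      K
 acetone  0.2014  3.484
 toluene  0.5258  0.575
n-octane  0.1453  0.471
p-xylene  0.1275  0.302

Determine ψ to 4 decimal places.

ψ = 0.0908

Material balance + equilibrium reduce to Σ zᵢ(Kᵢ−1)/(1+ψ(Kᵢ−1)) = 0.
Check two-phase: ΣzᵢKᵢ = 1.1110 > 1 and Σzᵢ/Kᵢ = 1.7029 > 1, so g(0) = 0.1110 > 0 and g(1) = -0.7029 < 0.
Newton iteration, ψ⁰ = 0.62:
  ψ = 0.6200: g = -0.37773, g' = -0.6508 → ψ = 0.0396
  ψ = 0.0396: g = 0.05818, g' = -1.2365 → ψ = 0.0866
  ψ = 0.0866: g = 0.00441, g' = -1.0590 → ψ = 0.0908
Converged at ψ = 0.0908.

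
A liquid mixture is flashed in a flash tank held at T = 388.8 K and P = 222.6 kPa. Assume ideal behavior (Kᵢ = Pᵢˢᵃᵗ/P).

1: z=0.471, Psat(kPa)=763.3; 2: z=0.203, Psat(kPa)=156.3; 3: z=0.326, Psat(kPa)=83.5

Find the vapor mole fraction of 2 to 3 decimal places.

y_2 = 0.179

Raoult's law: Kᵢ = Pᵢˢᵃᵗ/P = Pᵢˢᵃᵗ/222.6.
  K_1 = 763.3/222.6 = 3.42902, K_2 = 156.3/222.6 = 0.70216, K_3 = 83.5/222.6 = 0.37511
Rachford–Rice: g(V/F) = Σ zᵢ(Kᵢ−1)/(1+V/F(Kᵢ−1)) = 0.
g(0) = ΣzᵢKᵢ − 1 = 0.880 and g(1) = 1 − Σzᵢ/Kᵢ = -0.296, so a root lies in (0, 1).
Newton–Raphson from V/F = 0.62:
  V/F = 0.620: g = 0.0498, g' = -0.809 → V/F = 0.682
Converged at V/F = 0.682.
Compositions from xᵢ = zᵢ/(1+V/F(Kᵢ−1)), yᵢ = Kᵢxᵢ:
  1: x = 0.177, y = 0.608
  2: x = 0.255, y = 0.179
  3: x = 0.568, y = 0.213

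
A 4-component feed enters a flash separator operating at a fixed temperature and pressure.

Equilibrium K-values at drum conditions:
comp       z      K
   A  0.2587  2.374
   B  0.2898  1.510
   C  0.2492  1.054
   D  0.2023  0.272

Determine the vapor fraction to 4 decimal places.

Newton–Raphson from ψ = 0.5:
  ψ = 0.5000: g = 0.11001, g' = -0.4852 → ψ = 0.7267
  ψ = 0.7267: g = -0.01408, g' = -0.6465 → ψ = 0.7049
  ψ = 0.7049: g = -0.00030, g' = -0.6199 → ψ = 0.7045
Converged at ψ = 0.7045.

ψ = 0.7045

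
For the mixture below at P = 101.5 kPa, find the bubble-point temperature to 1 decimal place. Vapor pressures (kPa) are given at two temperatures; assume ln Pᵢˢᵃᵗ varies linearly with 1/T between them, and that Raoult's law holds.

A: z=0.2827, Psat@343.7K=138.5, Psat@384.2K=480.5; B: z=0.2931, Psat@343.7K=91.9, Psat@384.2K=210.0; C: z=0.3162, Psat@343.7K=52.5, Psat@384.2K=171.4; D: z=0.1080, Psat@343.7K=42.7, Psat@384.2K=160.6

T = 348.7 K

Bubble-point temperature: ΣzᵢPᵢˢᵃᵗ(T) = P. Interpolate ln Pᵢˢᵃᵗ = aᵢ + bᵢ/T.
  T = 343.7 K: ΣzᵢPᵢˢᵃᵗ = 87.30 kPa
  T = 384.2 K: ΣzᵢPᵢˢᵃᵗ = 268.93 kPa
  T = 363.9 K: ΣzᵢPᵢˢᵃᵗ = 157.22 kPa
  T = 353.8 K: ΣzᵢPᵢˢᵃᵗ = 118.00 kPa
  T = 348.8 K: ΣzᵢPᵢˢᵃᵗ = 101.84 kPa
  T = 346.2 K: ΣzᵢPᵢˢᵃᵗ = 94.19 kPa
Interpolating between 346.2 K and 348.8 K gives T ≈ 348.7 K.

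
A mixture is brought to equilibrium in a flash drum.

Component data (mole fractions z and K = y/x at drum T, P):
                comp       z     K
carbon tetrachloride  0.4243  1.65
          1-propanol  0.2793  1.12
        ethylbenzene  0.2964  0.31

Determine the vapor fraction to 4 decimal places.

Rachford–Rice: g(ψ) = Σ zᵢ(Kᵢ−1)/(1+ψ(Kᵢ−1)) = 0.
Check two-phase: ΣzᵢKᵢ = 1.1048 > 1 and Σzᵢ/Kᵢ = 1.4627 > 1, so g(0) = 0.1048 > 0 and g(1) = -0.4627 < 0.
Iterate (Newton) starting at ψ = 0.48:
  ψ = 0.4800: g = -0.06390, g' = -0.4232 → ψ = 0.3290
  ψ = 0.3290: g = -0.00514, g' = -0.3616 → ψ = 0.3148
  ψ = 0.3148: g = -0.00003, g' = -0.3576 → ψ = 0.3147
Converged at ψ = 0.3147.

ψ = 0.3147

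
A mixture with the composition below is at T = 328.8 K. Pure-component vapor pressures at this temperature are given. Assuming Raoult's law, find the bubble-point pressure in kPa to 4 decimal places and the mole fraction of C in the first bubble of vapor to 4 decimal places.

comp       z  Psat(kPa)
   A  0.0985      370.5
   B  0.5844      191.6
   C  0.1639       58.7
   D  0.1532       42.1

Pbub = 164.5359 kPa, y_C = 0.0585

At the bubble point ψ → 0, so ΣzᵢKᵢ = 1 with Kᵢ = Pᵢˢᵃᵗ/P ⇒ P = ΣzᵢPᵢˢᵃᵗ.
P = 0.0985·370.5 + 0.5844·191.6 + 0.1639·58.7 + 0.1532·42.1 = 164.5359 kPa
yᵢ = zᵢPᵢˢᵃᵗ/P ⇒ y_C = 0.1639·58.7/164.5359 = 0.0585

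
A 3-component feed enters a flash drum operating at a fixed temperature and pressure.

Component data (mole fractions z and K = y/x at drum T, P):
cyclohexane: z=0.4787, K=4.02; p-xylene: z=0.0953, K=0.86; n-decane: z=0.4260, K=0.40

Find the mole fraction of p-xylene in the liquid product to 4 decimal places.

Material balance + equilibrium reduce to Σ zᵢ(Kᵢ−1)/(1+V/F(Kᵢ−1)) = 0.
Check two-phase: ΣzᵢKᵢ = 2.1767 > 1 and Σzᵢ/Kᵢ = 1.2949 > 1, so g(0) = 1.1767 > 0 and g(1) = -0.2949 < 0.
Newton iteration, V/F⁰ = 0.5:
  V/F = 0.5000: g = 0.19648, g' = -1.0081 → V/F = 0.6949
  V/F = 0.6949: g = 0.01341, g' = -0.9081 → V/F = 0.7097
Converged at V/F = 0.7096.
Compositions from xᵢ = zᵢ/(1+V/F(Kᵢ−1)), yᵢ = Kᵢxᵢ:
  cyclohexane: x = 0.1523, y = 0.6122
  p-xylene: x = 0.1058, y = 0.0910
  n-decane: x = 0.7419, y = 0.2968

x_p-xylene = 0.1058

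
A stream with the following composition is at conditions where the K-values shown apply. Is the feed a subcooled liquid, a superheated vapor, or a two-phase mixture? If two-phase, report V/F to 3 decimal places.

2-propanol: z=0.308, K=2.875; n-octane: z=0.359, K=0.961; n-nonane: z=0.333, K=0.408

two-phase, V/F = 0.507

ΣzᵢKᵢ = 1.366; Σzᵢ/Kᵢ = 1.297.
Both exceed 1, so a two-phase solution exists.
Newton iteration, ψ⁰ = 0.5:
  ψ = 0.500: g = 0.0038, g' = -0.524 → ψ = 0.507
Converged at ψ = 0.507.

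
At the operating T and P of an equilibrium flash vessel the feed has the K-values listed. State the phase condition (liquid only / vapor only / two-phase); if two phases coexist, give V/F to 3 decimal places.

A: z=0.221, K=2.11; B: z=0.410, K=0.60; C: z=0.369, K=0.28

liquid only

ΣzᵢKᵢ = 0.816; Σzᵢ/Kᵢ = 2.106.
Since ΣzᵢKᵢ < 1 the mixture is below its bubble point — single liquid phase.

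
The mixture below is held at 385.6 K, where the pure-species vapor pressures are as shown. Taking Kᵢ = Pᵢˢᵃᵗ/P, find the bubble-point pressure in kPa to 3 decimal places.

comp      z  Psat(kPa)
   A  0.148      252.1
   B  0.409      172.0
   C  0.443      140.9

At the bubble point ψ → 0, so ΣzᵢKᵢ = 1 with Kᵢ = Pᵢˢᵃᵗ/P ⇒ P = ΣzᵢPᵢˢᵃᵗ.
P = 0.148·252.1 + 0.409·172.0 + 0.443·140.9 = 170.077 kPa

Pbub = 170.077 kPa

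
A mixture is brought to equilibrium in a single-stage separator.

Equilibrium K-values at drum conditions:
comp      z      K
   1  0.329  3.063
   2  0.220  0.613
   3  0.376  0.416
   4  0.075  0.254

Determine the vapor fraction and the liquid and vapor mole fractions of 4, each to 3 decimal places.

ψ = 0.282, x_4 = 0.095, y_4 = 0.024

Rachford–Rice: g(ψ) = Σ zᵢ(Kᵢ−1)/(1+ψ(Kᵢ−1)) = 0.
Feasibility: ΣzᵢKᵢ = 1.318, Σzᵢ/Kᵢ = 1.665 — both > 1, two phases present.
Newton iteration, ψ⁰ = 0.44:
  ψ = 0.440: g = -0.1256, g' = -0.757 → ψ = 0.274
  ψ = 0.274: g = 0.0066, g' = -0.860 → ψ = 0.282
Converged at ψ = 0.282.
Compositions from xᵢ = zᵢ/(1+ψ(Kᵢ−1)), yᵢ = Kᵢxᵢ:
  1: x = 0.208, y = 0.637
  2: x = 0.247, y = 0.151
  3: x = 0.450, y = 0.187
  4: x = 0.095, y = 0.024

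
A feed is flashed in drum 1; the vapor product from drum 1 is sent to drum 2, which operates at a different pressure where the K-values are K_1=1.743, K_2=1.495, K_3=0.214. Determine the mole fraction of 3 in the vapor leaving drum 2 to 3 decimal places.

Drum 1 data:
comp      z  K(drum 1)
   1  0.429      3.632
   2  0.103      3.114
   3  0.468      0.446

y_3 (drum 2) = 0.100

Drum 1:
Material balance + equilibrium reduce to Σ zᵢ(Kᵢ−1)/(1+ψ₁(Kᵢ−1)) = 0.
Feasibility: ΣzᵢKᵢ = 2.088, Σzᵢ/Kᵢ = 1.201 — both > 1, two phases present.
Iterate (Newton) starting at ψ₁ = 0.5:
  ψ₁ = 0.500: g = 0.2348, g' = -0.938 → ψ₁ = 0.750
  ψ₁ = 0.750: g = 0.0200, g' = -0.825 → ψ₁ = 0.775
Converged at ψ₁ = 0.775.
Drum-1 compositions:
  1: x = 0.141, y = 0.513
  2: x = 0.039, y = 0.122
  3: x = 0.820, y = 0.366
Drum-2 feed = drum-1 vapor: z₂ = (0.5128, 0.1216, 0.3656).
Drum 2:
Rachford–Rice: g(ψ₂) = Σ zᵢ(Kᵢ−1)/(1+ψ₂(Kᵢ−1)) = 0.
Feasibility: ΣzᵢKᵢ = 1.154, Σzᵢ/Kᵢ = 2.084 — both > 1, two phases present.
Iterate (Newton) starting at ψ₂ = 0.5:
  ψ₂ = 0.500: g = -0.1474, g' = -0.783 → ψ₂ = 0.312
  ψ₂ = 0.312: g = -0.0191, g' = -0.605 → ψ₂ = 0.280
Converged at ψ₂ = 0.280.
  1: x = 0.425, y = 0.740
  2: x = 0.107, y = 0.160
  3: x = 0.469, y = 0.100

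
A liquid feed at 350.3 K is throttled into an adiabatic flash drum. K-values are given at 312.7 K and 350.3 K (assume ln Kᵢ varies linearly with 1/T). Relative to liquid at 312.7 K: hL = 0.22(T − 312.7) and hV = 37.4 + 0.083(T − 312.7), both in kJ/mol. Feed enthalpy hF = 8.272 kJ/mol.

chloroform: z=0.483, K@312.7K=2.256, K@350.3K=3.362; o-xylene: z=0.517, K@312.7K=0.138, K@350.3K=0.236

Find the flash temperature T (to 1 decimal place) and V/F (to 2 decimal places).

T = 317.6 K, V/F = 0.20

Adiabatic flash: solve Rachford–Rice at each trial T, then check hF = ψ·hV(T) + (1−ψ)·hL(T).
  T = 312.7 K: K = (2.256, 0.138), RR gives ψ = 0.149, H_out = 5.561 kJ/mol
  T = 350.3 K: K = (3.362, 0.236), RR gives ψ = 0.413, H_out = 21.601 kJ/mol
  T = 331.5 K: K = (2.785, 0.183), RR gives ψ = 0.302, H_out = 14.645 kJ/mol
  T = 322.1 K: K = (2.514, 0.160), RR gives ψ = 0.233, H_out = 10.497 kJ/mol
  T = 317.4 K: K = (2.384, 0.149), RR gives ψ = 0.194, H_out = 8.152 kJ/mol
  T = 319.8 K: K = (2.450, 0.154), RR gives ψ = 0.215, H_out = 9.376 kJ/mol
Linear interpolation between T = 317.4 (H_out = 8.152) and T = 319.8 (H_out = 9.376) on hF = 8.272 gives T ≈ 317.6 K, at which ψ = 0.20.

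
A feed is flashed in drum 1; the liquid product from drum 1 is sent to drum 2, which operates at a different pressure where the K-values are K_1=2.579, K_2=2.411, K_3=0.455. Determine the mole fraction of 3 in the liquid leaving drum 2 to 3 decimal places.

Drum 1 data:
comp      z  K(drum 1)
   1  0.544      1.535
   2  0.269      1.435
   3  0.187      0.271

x_3 (drum 2) = 0.736

Drum 1:
Material balance + equilibrium reduce to Σ zᵢ(Kᵢ−1)/(1+ψ₁(Kᵢ−1)) = 0.
g(0) = ΣzᵢKᵢ − 1 = 0.272 and g(1) = 1 − Σzᵢ/Kᵢ = -0.232, so a root lies in (0, 1).
Iterate (Newton) starting at ψ₁ = 0.5:
  ψ₁ = 0.500: g = 0.1112, g' = -0.377 → ψ₁ = 0.795
  ψ₁ = 0.795: g = -0.0329, g' = -0.666 → ψ₁ = 0.745
  ψ₁ = 0.745: g = -0.0021, g' = -0.585 → ψ₁ = 0.742
Converged at ψ₁ = 0.742.
Drum-1 compositions:
  1: x = 0.389, y = 0.598
  2: x = 0.203, y = 0.292
  3: x = 0.407, y = 0.110
Drum-2 feed = drum-1 liquid: z₂ = (0.3895, 0.2034, 0.4072).
Drum 2:
Material balance + equilibrium reduce to Σ zᵢ(Kᵢ−1)/(1+ψ₂(Kᵢ−1)) = 0.
Feasibility: ΣzᵢKᵢ = 1.680, Σzᵢ/Kᵢ = 1.130 — both > 1, two phases present.
Iterate (Newton) starting at ψ₂ = 0.45:
  ψ₂ = 0.450: g = 0.2410, g' = -0.696 → ψ₂ = 0.796
  ψ₂ = 0.796: g = 0.0154, g' = -0.658 → ψ₂ = 0.820
Converged at ψ₂ = 0.820.
  1: x = 0.170, y = 0.438
  2: x = 0.094, y = 0.227
  3: x = 0.736, y = 0.335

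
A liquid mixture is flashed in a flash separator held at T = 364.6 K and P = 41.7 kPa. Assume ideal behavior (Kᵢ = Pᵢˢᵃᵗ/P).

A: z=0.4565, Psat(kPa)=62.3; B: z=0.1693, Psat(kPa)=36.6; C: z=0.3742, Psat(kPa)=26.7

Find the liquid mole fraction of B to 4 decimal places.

x_B = 0.1795

Raoult's law: Kᵢ = Pᵢˢᵃᵗ/P = Pᵢˢᵃᵗ/41.7.
  K_A = 62.3/41.7 = 1.494005, K_B = 36.6/41.7 = 0.877698, K_C = 26.7/41.7 = 0.640288
Material balance + equilibrium reduce to Σ zᵢ(Kᵢ−1)/(1+β(Kᵢ−1)) = 0.
Check two-phase: ΣzᵢKᵢ = 1.0702 > 1 and Σzᵢ/Kᵢ = 1.0829 > 1, so g(0) = 0.0702 > 0 and g(1) = -0.0829 < 0.
Newton–Raphson from β = 0.61:
  β = 0.6100: g = -0.02152, g' = -0.1482 → β = 0.4648
  β = 0.4648: g = -0.00017, g' = -0.1463 → β = 0.4636
Converged at β = 0.4636.
Compositions from xᵢ = zᵢ/(1+β(Kᵢ−1)), yᵢ = Kᵢxᵢ:
  A: x = 0.3714, y = 0.5549
  B: x = 0.1795, y = 0.1575
  C: x = 0.4491, y = 0.2875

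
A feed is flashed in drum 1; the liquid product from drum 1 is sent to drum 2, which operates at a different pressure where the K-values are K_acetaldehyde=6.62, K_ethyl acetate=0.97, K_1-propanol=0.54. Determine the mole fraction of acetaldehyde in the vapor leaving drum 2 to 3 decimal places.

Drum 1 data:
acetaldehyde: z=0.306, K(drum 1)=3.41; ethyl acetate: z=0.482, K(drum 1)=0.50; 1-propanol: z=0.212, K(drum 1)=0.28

y_acetaldehyde (drum 2) = 0.237

Drum 1:
Rachford–Rice: g(ψ₁) = Σ zᵢ(Kᵢ−1)/(1+ψ₁(Kᵢ−1)) = 0.
Feasibility: ΣzᵢKᵢ = 1.344, Σzᵢ/Kᵢ = 1.811 — both > 1, two phases present.
Newton iteration, ψ₁⁰ = 0.65:
  ψ₁ = 0.650: g = -0.3566, g' = -0.923 → ψ₁ = 0.263
  ψ₁ = 0.263: g = -0.0149, g' = -0.992 → ψ₁ = 0.248
  ψ₁ = 0.248: g = 0.0002, g' = -1.015 → ψ₁ = 0.249
Converged at ψ₁ = 0.249.
Drum-1 compositions:
  acetaldehyde: x = 0.191, y = 0.652
  ethyl acetate: x = 0.550, y = 0.275
  1-propanol: x = 0.258, y = 0.072
Drum-2 feed = drum-1 liquid: z₂ = (0.1913, 0.5504, 0.2582).
Drum 2:
Newton–Raphson from ψ₂ = 0.56:
  ψ₂ = 0.560: g = 0.0825, g' = -0.451 → ψ₂ = 0.743
  ψ₂ = 0.743: g = 0.0104, g' = -0.352 → ψ₂ = 0.773
Converged at ψ₂ = 0.773.
  acetaldehyde: x = 0.036, y = 0.237
  ethyl acetate: x = 0.563, y = 0.547
  1-propanol: x = 0.401, y = 0.216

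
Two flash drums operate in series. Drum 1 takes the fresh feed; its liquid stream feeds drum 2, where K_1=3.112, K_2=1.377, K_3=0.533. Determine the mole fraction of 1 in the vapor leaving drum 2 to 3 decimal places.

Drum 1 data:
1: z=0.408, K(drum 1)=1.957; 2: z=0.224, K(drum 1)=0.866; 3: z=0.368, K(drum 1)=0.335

Drum 1:
Newton–Raphson from ψ₁ = 0.5:
  ψ₁ = 0.500: g = -0.1347, g' = -0.541 → ψ₁ = 0.251
  ψ₁ = 0.251: g = -0.0099, g' = -0.482 → ψ₁ = 0.230
Converged at ψ₁ = 0.230.
Drum-1 compositions:
  1: x = 0.334, y = 0.654
  2: x = 0.231, y = 0.200
  3: x = 0.435, y = 0.146
Drum-2 feed = drum-1 liquid: z₂ = (0.3343, 0.2311, 0.4345).
Drum 2:
Rachford–Rice: g(ψ₂) = Σ zᵢ(Kᵢ−1)/(1+ψ₂(Kᵢ−1)) = 0.
Check two-phase: ΣzᵢKᵢ = 1.590 > 1 and Σzᵢ/Kᵢ = 1.091 > 1, so g(0) = 0.590 > 0 and g(1) = -0.091 < 0.
Iterate (Newton) starting at ψ₂ = 0.52:
  ψ₂ = 0.520: g = 0.1413, g' = -0.527 → ψ₂ = 0.788
  ψ₂ = 0.788: g = 0.0110, g' = -0.467 → ψ₂ = 0.812
Converged at ψ₂ = 0.812.
  1: x = 0.123, y = 0.383
  2: x = 0.177, y = 0.244
  3: x = 0.700, y = 0.373

y_1 (drum 2) = 0.383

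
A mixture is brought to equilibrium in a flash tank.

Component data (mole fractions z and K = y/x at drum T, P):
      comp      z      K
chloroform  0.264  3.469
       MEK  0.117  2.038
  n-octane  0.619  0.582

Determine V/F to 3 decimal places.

Rachford–Rice: g(V/F) = Σ zᵢ(Kᵢ−1)/(1+V/F(Kᵢ−1)) = 0.
g(0) = ΣzᵢKᵢ − 1 = 0.515 and g(1) = 1 − Σzᵢ/Kᵢ = -0.197, so a root lies in (0, 1).
Newton–Raphson from V/F = 0.62:
  V/F = 0.620: g = -0.0178, g' = -0.495 → V/F = 0.584
Converged at V/F = 0.584.

V/F = 0.584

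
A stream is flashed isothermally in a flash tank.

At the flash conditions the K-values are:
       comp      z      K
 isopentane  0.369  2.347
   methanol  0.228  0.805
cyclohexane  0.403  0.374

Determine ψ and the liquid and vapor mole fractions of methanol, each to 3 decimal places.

ψ = 0.293, x_methanol = 0.242, y_methanol = 0.195

Material balance + equilibrium reduce to Σ zᵢ(Kᵢ−1)/(1+ψ(Kᵢ−1)) = 0.
g(0) = ΣzᵢKᵢ − 1 = 0.200 and g(1) = 1 − Σzᵢ/Kᵢ = -0.518, so a root lies in (0, 1).
Newton–Raphson from ψ = 0.69:
  ψ = 0.690: g = -0.2379, g' = -0.681 → ψ = 0.341
  ψ = 0.341: g = -0.0276, g' = -0.580 → ψ = 0.293
Converged at ψ = 0.293.
Compositions from xᵢ = zᵢ/(1+ψ(Kᵢ−1)), yᵢ = Kᵢxᵢ:
  isopentane: x = 0.264, y = 0.621
  methanol: x = 0.242, y = 0.195
  cyclohexane: x = 0.494, y = 0.185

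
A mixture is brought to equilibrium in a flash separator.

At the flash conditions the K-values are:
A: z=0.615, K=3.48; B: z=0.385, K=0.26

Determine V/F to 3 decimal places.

Iterate (Newton) starting at V/F = 0.33:
  V/F = 0.330: g = 0.4618, g' = -1.513 → V/F = 0.635
  V/F = 0.635: g = 0.0546, g' = -1.321 → V/F = 0.677
  V/F = 0.677: g = -0.0010, g' = -1.373 → V/F = 0.676
Converged at V/F = 0.676.

V/F = 0.676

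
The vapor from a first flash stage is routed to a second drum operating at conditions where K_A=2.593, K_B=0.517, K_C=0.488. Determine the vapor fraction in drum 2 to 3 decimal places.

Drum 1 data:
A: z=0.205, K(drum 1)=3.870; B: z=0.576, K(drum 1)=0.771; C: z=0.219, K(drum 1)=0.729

V/F (drum 2) = 0.171

Drum 1:
Material balance + equilibrium reduce to Σ zᵢ(Kᵢ−1)/(1+ψ₁(Kᵢ−1)) = 0.
Feasibility: ΣzᵢKᵢ = 1.397, Σzᵢ/Kᵢ = 1.100 — both > 1, two phases present.
Newton iteration, ψ₁⁰ = 0.5:
  ψ₁ = 0.500: g = 0.0240, g' = -0.345 → ψ₁ = 0.570
  ψ₁ = 0.570: g = 0.0014, g' = -0.306 → ψ₁ = 0.574
Converged at ψ₁ = 0.574.
Drum-1 compositions:
  A: x = 0.077, y = 0.300
  B: x = 0.663, y = 0.511
  C: x = 0.259, y = 0.189
Drum-2 feed = drum-1 vapor: z₂ = (0.2996, 0.5113, 0.1891).
Drum 2:
Rachford–Rice: g(ψ₂) = Σ zᵢ(Kᵢ−1)/(1+ψ₂(Kᵢ−1)) = 0.
Check two-phase: ΣzᵢKᵢ = 1.133 > 1 and Σzᵢ/Kᵢ = 1.492 > 1, so g(0) = 0.133 > 0 and g(1) = -0.492 < 0.
Iterate (Newton) starting at ψ₂ = 0.5:
  ψ₂ = 0.500: g = -0.1901, g' = -0.532 → ψ₂ = 0.143
  ψ₂ = 0.143: g = 0.0189, g' = -0.700 → ψ₂ = 0.170
  ψ₂ = 0.170: g = 0.0004, g' = -0.672 → ψ₂ = 0.171
Converged at ψ₂ = 0.171.
  A: x = 0.236, y = 0.611
  B: x = 0.557, y = 0.288
  C: x = 0.207, y = 0.101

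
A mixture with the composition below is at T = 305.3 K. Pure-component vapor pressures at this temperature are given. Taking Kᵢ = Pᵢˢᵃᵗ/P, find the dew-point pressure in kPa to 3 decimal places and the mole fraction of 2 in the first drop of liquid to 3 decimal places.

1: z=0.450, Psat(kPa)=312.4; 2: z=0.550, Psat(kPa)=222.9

At the dew point ψ → 1, so Σzᵢ/Kᵢ = 1 with Kᵢ = Pᵢˢᵃᵗ/P ⇒ 1/P = Σzᵢ/Pᵢˢᵃᵗ.
1/P = 0.450/312.4 + 0.550/222.9 = 0.003908 ⇒ P = 255.890 kPa
xᵢ = zᵢP/Pᵢˢᵃᵗ ⇒ x_2 = 0.550·255.890/222.9 = 0.631

Pdew = 255.890 kPa, x_2 = 0.631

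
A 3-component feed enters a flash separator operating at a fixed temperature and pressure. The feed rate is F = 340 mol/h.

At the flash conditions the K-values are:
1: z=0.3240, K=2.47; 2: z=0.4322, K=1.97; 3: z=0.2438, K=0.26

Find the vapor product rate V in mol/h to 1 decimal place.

V = 276.0 mol/h

Newton iteration, ψ⁰ = 0.5:
  ψ = 0.5000: g = 0.27046, g' = -0.7534 → ψ = 0.8590
  ψ = 0.8590: g = -0.05600, g' = -1.2635 → ψ = 0.8147
  ψ = 0.8147: g = -0.00337, g' = -1.1183 → ψ = 0.8117
Converged at ψ = 0.8117.
Then V = ψ·F = 0.8117·340 = 276.0 mol/h and L = F − V = 64.0 mol/h.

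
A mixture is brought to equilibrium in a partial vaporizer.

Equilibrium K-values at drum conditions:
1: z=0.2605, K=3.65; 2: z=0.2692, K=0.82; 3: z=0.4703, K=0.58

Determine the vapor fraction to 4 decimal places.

ψ = 0.4869

Newton iteration, ψ⁰ = 0.5:
  ψ = 0.5000: g = -0.00637, g' = -0.4819 → ψ = 0.4868
  ψ = 0.4868: g = 0.00006, g' = -0.4904 → ψ = 0.4869
Converged at ψ = 0.4869.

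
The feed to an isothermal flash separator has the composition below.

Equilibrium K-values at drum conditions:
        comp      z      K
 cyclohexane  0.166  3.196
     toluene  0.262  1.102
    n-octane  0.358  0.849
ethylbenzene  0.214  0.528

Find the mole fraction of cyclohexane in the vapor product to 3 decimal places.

Iterate (Newton) starting at β = 0.49:
  β = 0.490: g = 0.0113, g' = -0.278 → β = 0.530
  β = 0.530: g = 0.0002, g' = -0.268 → β = 0.531
Converged at β = 0.531.
Compositions from xᵢ = zᵢ/(1+β(Kᵢ−1)), yᵢ = Kᵢxᵢ:
  cyclohexane: x = 0.077, y = 0.245
  toluene: x = 0.249, y = 0.274
  n-octane: x = 0.389, y = 0.330
  ethylbenzene: x = 0.286, y = 0.151

y_cyclohexane = 0.245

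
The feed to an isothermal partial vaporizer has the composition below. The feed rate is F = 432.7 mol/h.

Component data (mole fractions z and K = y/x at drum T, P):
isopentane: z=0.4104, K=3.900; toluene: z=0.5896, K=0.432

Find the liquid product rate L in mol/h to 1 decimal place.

L = 208.0 mol/h

Binary case is linear: z₁(K₁−1)(1+ψ(K₂−1)) + z₂(K₂−1)(1+ψ(K₁−1)) = 0
⇒ ψ = [z₁(K₁−1)+z₂(K₂−1)] / [−(K₁−1)(K₂−1)] = 0.85527/1.64720 = 0.5192
Then V = ψ·F = 0.5192·432.7 = 224.7 mol/h and L = F − V = 208.0 mol/h.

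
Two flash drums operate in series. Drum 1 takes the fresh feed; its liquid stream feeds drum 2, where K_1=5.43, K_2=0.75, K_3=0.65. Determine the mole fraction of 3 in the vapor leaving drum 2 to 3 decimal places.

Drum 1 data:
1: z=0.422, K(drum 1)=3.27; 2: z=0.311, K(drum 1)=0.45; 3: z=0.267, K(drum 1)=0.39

y_3 (drum 2) = 0.296

Drum 1:
Material balance + equilibrium reduce to Σ zᵢ(Kᵢ−1)/(1+ψ₁(Kᵢ−1)) = 0.
Check two-phase: ΣzᵢKᵢ = 1.624 > 1 and Σzᵢ/Kᵢ = 1.505 > 1, so g(0) = 0.624 > 0 and g(1) = -0.505 < 0.
Newton iteration, ψ₁⁰ = 0.65:
  ψ₁ = 0.650: g = -0.1491, g' = -0.856 → ψ₁ = 0.476
  ψ₁ = 0.476: g = -0.0005, g' = -0.872 → ψ₁ = 0.475
Converged at ψ₁ = 0.475.
Drum-1 compositions:
  1: x = 0.203, y = 0.664
  2: x = 0.421, y = 0.189
  3: x = 0.376, y = 0.147
Drum-2 feed = drum-1 liquid: z₂ = (0.2030, 0.4210, 0.3760).
Drum 2:
Let ψ₂ = V/F and solve Σ zᵢ(Kᵢ−1)/(1+ψ₂(Kᵢ−1)) = 0.
Check two-phase: ΣzᵢKᵢ = 1.663 > 1 and Σzᵢ/Kᵢ = 1.177 > 1, so g(0) = 0.663 > 0 and g(1) = -0.177 < 0.
Newton–Raphson from ψ₂ = 0.59:
  ψ₂ = 0.590: g = -0.0404, g' = -0.414 → ψ₂ = 0.493
  ψ₂ = 0.493: g = 0.0036, g' = -0.495 → ψ₂ = 0.500
Converged at ψ₂ = 0.500.
  1: x = 0.063, y = 0.343
  2: x = 0.481, y = 0.361
  3: x = 0.456, y = 0.296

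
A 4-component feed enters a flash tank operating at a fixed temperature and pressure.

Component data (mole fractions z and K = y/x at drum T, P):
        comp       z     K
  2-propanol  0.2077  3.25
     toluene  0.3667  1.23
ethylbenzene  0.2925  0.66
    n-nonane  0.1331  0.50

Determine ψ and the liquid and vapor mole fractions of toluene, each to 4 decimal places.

Iterate (Newton) starting at ψ = 0.54:
  ψ = 0.5400: g = 0.07303, g' = -0.3428 → ψ = 0.7530
  ψ = 0.7530: g = 0.00493, g' = -0.3056 → ψ = 0.7691
  ψ = 0.7691: g = 0.00001, g' = -0.3049 → ψ = 0.7692
Converged at ψ = 0.7692.
Compositions from xᵢ = zᵢ/(1+ψ(Kᵢ−1)), yᵢ = Kᵢxᵢ:
  2-propanol: x = 0.0761, y = 0.2472
  toluene: x = 0.3116, y = 0.3832
  ethylbenzene: x = 0.3961, y = 0.2614
  n-nonane: x = 0.2163, y = 0.1081

ψ = 0.7692, x_toluene = 0.3116, y_toluene = 0.3832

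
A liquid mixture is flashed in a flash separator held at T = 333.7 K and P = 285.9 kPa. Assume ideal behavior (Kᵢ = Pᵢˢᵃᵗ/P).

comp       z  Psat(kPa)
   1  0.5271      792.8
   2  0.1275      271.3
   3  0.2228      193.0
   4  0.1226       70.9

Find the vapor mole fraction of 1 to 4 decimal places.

y_1 = 0.5780

Raoult's law: Kᵢ = Pᵢˢᵃᵗ/P = Pᵢˢᵃᵗ/285.9.
  K_1 = 792.8/285.9 = 2.772998, K_2 = 271.3/285.9 = 0.948933, K_3 = 193.0/285.9 = 0.675061, K_4 = 70.9/285.9 = 0.247989
Newton iteration, β⁰ = 0.5:
  β = 0.5000: g = 0.25451, g' = -0.6775 → β = 0.8756
  β = 0.8756: g = -0.01185, g' = -0.8951 → β = 0.8624
  β = 0.8624: g = -0.00020, g' = -0.8661 → β = 0.8622
Converged at β = 0.8622.
Compositions from xᵢ = zᵢ/(1+β(Kᵢ−1)), yᵢ = Kᵢxᵢ:
  1: x = 0.2085, y = 0.5780
  2: x = 0.1334, y = 0.1266
  3: x = 0.3095, y = 0.2089
  4: x = 0.3487, y = 0.0865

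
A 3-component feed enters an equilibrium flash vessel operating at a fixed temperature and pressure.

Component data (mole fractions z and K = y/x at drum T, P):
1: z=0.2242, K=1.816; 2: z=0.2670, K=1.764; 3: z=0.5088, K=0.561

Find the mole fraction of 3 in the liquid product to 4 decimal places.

Let ψ = V/F and solve Σ zᵢ(Kᵢ−1)/(1+ψ(Kᵢ−1)) = 0.
g(0) = ΣzᵢKᵢ − 1 = 0.1636 and g(1) = 1 − Σzᵢ/Kᵢ = -0.1818, so a root lies in (0, 1).
Newton iteration, ψ⁰ = 0.5:
  ψ = 0.5000: g = -0.00864, g' = -0.3179 → ψ = 0.4728
Converged at ψ = 0.4728.
Compositions from xᵢ = zᵢ/(1+ψ(Kᵢ−1)), yᵢ = Kᵢxᵢ:
  1: x = 0.1618, y = 0.2938
  2: x = 0.1961, y = 0.3460
  3: x = 0.6421, y = 0.3602

x_3 = 0.6421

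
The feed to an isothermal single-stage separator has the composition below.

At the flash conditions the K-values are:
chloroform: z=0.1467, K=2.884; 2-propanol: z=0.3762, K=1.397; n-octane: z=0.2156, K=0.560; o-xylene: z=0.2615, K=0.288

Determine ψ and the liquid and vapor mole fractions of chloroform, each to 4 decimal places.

Iterate (Newton) starting at ψ = 0.5:
  ψ = 0.5000: g = -0.14380, g' = -0.5676 → ψ = 0.2467
  ψ = 0.2467: g = -0.00754, g' = -0.5395 → ψ = 0.2327
Converged at ψ = 0.2327.
Compositions from xᵢ = zᵢ/(1+ψ(Kᵢ−1)), yᵢ = Kᵢxᵢ:
  chloroform: x = 0.1020, y = 0.2941
  2-propanol: x = 0.3444, y = 0.4811
  n-octane: x = 0.2402, y = 0.1345
  o-xylene: x = 0.3134, y = 0.0903

ψ = 0.2327, x_chloroform = 0.1020, y_chloroform = 0.2941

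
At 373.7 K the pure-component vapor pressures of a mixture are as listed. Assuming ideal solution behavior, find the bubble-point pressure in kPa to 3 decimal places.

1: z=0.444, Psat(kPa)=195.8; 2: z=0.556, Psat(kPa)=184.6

Pbub = 189.573 kPa

At the bubble point ψ → 0, so ΣzᵢKᵢ = 1 with Kᵢ = Pᵢˢᵃᵗ/P ⇒ P = ΣzᵢPᵢˢᵃᵗ.
P = 0.444·195.8 + 0.556·184.6 = 189.573 kPa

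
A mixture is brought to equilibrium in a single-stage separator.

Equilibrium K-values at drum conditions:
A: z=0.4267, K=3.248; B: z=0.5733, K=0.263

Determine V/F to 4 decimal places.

Binary case is linear: z₁(K₁−1)(1+V/F(K₂−1)) + z₂(K₂−1)(1+V/F(K₁−1)) = 0
⇒ V/F = [z₁(K₁−1)+z₂(K₂−1)] / [−(K₁−1)(K₂−1)] = 0.53670/1.65678 = 0.3239

V/F = 0.3239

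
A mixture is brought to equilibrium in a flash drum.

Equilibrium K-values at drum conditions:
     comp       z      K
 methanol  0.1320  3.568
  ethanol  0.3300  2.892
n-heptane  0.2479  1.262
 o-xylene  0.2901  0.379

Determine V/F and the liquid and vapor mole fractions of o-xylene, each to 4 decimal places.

Material balance + equilibrium reduce to Σ zᵢ(Kᵢ−1)/(1+V/F(Kᵢ−1)) = 0.
Check two-phase: ΣzᵢKᵢ = 1.8481 > 1 and Σzᵢ/Kᵢ = 1.1130 > 1, so g(0) = 0.8481 > 0 and g(1) = -0.1130 < 0.
Newton iteration, V/F⁰ = 0.54:
  V/F = 0.5400: g = 0.23671, g' = -0.7081 → V/F = 0.8743
  V/F = 0.8743: g = -0.00160, g' = -0.7971 → V/F = 0.8723
Converged at V/F = 0.8723.
Compositions from xᵢ = zᵢ/(1+V/F(Kᵢ−1)), yᵢ = Kᵢxᵢ:
  methanol: x = 0.0407, y = 0.1454
  ethanol: x = 0.1245, y = 0.3601
  n-heptane: x = 0.2018, y = 0.2547
  o-xylene: x = 0.6330, y = 0.2399

V/F = 0.8723, x_o-xylene = 0.6330, y_o-xylene = 0.2399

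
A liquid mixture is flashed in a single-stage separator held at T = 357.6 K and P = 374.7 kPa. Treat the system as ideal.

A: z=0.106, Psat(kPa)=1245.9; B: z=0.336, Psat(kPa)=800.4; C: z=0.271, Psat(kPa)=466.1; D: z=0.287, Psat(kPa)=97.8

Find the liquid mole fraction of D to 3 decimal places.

x_D = 0.521

Raoult's law: Kᵢ = Pᵢˢᵃᵗ/P = Pᵢˢᵃᵗ/374.7.
  K_A = 1245.9/374.7 = 3.32506, K_B = 800.4/374.7 = 2.13611, K_C = 466.1/374.7 = 1.24393, K_D = 97.8/374.7 = 0.26101
Material balance + equilibrium reduce to Σ zᵢ(Kᵢ−1)/(1+β(Kᵢ−1)) = 0.
g(0) = ΣzᵢKᵢ − 1 = 0.482 and g(1) = 1 − Σzᵢ/Kᵢ = -0.507, so a root lies in (0, 1).
Newton–Raphson from β = 0.5:
  β = 0.500: g = 0.0799, g' = -0.706 → β = 0.613
  β = 0.613: g = -0.0038, g' = -0.784 → β = 0.608
Converged at β = 0.608.
Compositions from xᵢ = zᵢ/(1+β(Kᵢ−1)), yᵢ = Kᵢxᵢ:
  A: x = 0.044, y = 0.146
  B: x = 0.199, y = 0.424
  C: x = 0.236, y = 0.294
  D: x = 0.521, y = 0.136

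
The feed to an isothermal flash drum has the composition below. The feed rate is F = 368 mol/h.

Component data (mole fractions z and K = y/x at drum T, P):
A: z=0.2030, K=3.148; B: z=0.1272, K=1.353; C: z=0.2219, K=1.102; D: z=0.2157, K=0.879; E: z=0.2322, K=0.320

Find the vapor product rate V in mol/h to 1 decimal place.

Rachford–Rice: g(ψ) = Σ zᵢ(Kᵢ−1)/(1+ψ(Kᵢ−1)) = 0.
Check two-phase: ΣzᵢKᵢ = 1.3196 > 1 and Σzᵢ/Kᵢ = 1.3309 > 1, so g(0) = 0.3196 > 0 and g(1) = -0.3309 < 0.
Newton iteration, ψ⁰ = 0.44:
  ψ = 0.4400: g = 0.03182, g' = -0.4837 → ψ = 0.5058
  ψ = 0.5058: g = 0.00014, g' = -0.4817 → ψ = 0.5061
Converged at ψ = 0.5061.
Then V = ψ·F = 0.5061·368 = 186.2 mol/h and L = F − V = 181.8 mol/h.

V = 186.2 mol/h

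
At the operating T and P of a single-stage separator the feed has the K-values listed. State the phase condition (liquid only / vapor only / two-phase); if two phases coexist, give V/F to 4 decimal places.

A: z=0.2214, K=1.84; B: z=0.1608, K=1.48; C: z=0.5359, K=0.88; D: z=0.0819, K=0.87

vapor only

ΣzᵢKᵢ = 1.1882; Σzᵢ/Kᵢ = 0.9321.
Since Σzᵢ/Kᵢ < 1 the mixture is above its dew point — single vapor phase.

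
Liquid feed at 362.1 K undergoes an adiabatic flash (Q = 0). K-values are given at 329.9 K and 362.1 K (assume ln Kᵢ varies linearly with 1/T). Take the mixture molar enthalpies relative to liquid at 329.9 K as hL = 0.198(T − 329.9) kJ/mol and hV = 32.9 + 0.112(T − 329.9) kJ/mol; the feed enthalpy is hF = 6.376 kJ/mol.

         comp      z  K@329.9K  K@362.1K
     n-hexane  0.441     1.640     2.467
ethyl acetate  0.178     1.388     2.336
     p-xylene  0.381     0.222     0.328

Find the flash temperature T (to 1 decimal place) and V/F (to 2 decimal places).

T = 332.0 K, V/F = 0.18

Adiabatic flash: solve Rachford–Rice at each trial T, then check hF = ψ·hV(T) + (1−ψ)·hL(T).
  T = 329.9 K: K = (1.640, 1.388, 0.222), RR gives ψ = 0.123, H_out = 4.031 kJ/mol
  T = 362.1 K: K = (2.467, 2.336, 0.328), RR gives ψ = 0.654, H_out = 26.092 kJ/mol
  T = 346.0 K: K = (2.031, 1.823, 0.272), RR gives ψ = 0.457, H_out = 17.591 kJ/mol
  T = 337.9 K: K = (1.828, 1.594, 0.246), RR gives ψ = 0.319, H_out = 11.851 kJ/mol
  T = 333.9 K: K = (1.733, 1.489, 0.234), RR gives ψ = 0.231, H_out = 8.309 kJ/mol
  T = 331.9 K: K = (1.686, 1.438, 0.228), RR gives ψ = 0.180, H_out = 6.280 kJ/mol
Linear interpolation between T = 331.9 (H_out = 6.280) and T = 333.9 (H_out = 8.309) on hF = 6.376 gives T ≈ 332.0 K, at which ψ = 0.18.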